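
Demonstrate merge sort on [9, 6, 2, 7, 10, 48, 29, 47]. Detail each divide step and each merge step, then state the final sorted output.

Merge sort trace:

Split: [9, 6, 2, 7, 10, 48, 29, 47] -> [9, 6, 2, 7] and [10, 48, 29, 47]
  Split: [9, 6, 2, 7] -> [9, 6] and [2, 7]
    Split: [9, 6] -> [9] and [6]
    Merge: [9] + [6] -> [6, 9]
    Split: [2, 7] -> [2] and [7]
    Merge: [2] + [7] -> [2, 7]
  Merge: [6, 9] + [2, 7] -> [2, 6, 7, 9]
  Split: [10, 48, 29, 47] -> [10, 48] and [29, 47]
    Split: [10, 48] -> [10] and [48]
    Merge: [10] + [48] -> [10, 48]
    Split: [29, 47] -> [29] and [47]
    Merge: [29] + [47] -> [29, 47]
  Merge: [10, 48] + [29, 47] -> [10, 29, 47, 48]
Merge: [2, 6, 7, 9] + [10, 29, 47, 48] -> [2, 6, 7, 9, 10, 29, 47, 48]

Final sorted array: [2, 6, 7, 9, 10, 29, 47, 48]

The merge sort proceeds by recursively splitting the array and merging sorted halves.
After all merges, the sorted array is [2, 6, 7, 9, 10, 29, 47, 48].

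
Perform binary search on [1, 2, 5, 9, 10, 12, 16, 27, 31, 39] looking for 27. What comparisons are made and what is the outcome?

Binary search for 27 in [1, 2, 5, 9, 10, 12, 16, 27, 31, 39]:

lo=0, hi=9, mid=4, arr[mid]=10 -> 10 < 27, search right half
lo=5, hi=9, mid=7, arr[mid]=27 -> Found target at index 7!

Binary search finds 27 at index 7 after 2 comparisons. The search repeatedly halves the search space by comparing with the middle element.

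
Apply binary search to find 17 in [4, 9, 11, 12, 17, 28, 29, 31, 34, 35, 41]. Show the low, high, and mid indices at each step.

Binary search for 17 in [4, 9, 11, 12, 17, 28, 29, 31, 34, 35, 41]:

lo=0, hi=10, mid=5, arr[mid]=28 -> 28 > 17, search left half
lo=0, hi=4, mid=2, arr[mid]=11 -> 11 < 17, search right half
lo=3, hi=4, mid=3, arr[mid]=12 -> 12 < 17, search right half
lo=4, hi=4, mid=4, arr[mid]=17 -> Found target at index 4!

Binary search finds 17 at index 4 after 4 comparisons. The search repeatedly halves the search space by comparing with the middle element.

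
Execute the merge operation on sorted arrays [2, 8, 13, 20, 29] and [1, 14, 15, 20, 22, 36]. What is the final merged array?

Merging process:

Compare 2 vs 1: take 1 from right. Merged: [1]
Compare 2 vs 14: take 2 from left. Merged: [1, 2]
Compare 8 vs 14: take 8 from left. Merged: [1, 2, 8]
Compare 13 vs 14: take 13 from left. Merged: [1, 2, 8, 13]
Compare 20 vs 14: take 14 from right. Merged: [1, 2, 8, 13, 14]
Compare 20 vs 15: take 15 from right. Merged: [1, 2, 8, 13, 14, 15]
Compare 20 vs 20: take 20 from left. Merged: [1, 2, 8, 13, 14, 15, 20]
Compare 29 vs 20: take 20 from right. Merged: [1, 2, 8, 13, 14, 15, 20, 20]
Compare 29 vs 22: take 22 from right. Merged: [1, 2, 8, 13, 14, 15, 20, 20, 22]
Compare 29 vs 36: take 29 from left. Merged: [1, 2, 8, 13, 14, 15, 20, 20, 22, 29]
Append remaining from right: [36]. Merged: [1, 2, 8, 13, 14, 15, 20, 20, 22, 29, 36]

Final merged array: [1, 2, 8, 13, 14, 15, 20, 20, 22, 29, 36]
Total comparisons: 10

The merged array is [1, 2, 8, 13, 14, 15, 20, 20, 22, 29, 36], requiring 10 comparisons. The merge step runs in O(n) time where n is the total number of elements.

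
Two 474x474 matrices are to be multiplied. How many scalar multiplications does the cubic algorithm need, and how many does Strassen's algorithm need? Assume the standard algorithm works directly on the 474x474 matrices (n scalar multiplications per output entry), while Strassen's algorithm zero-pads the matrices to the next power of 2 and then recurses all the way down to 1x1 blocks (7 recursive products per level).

Matrix multiplication for 474x474 matrices:

Strassen's algorithm requires power-of-2 dimensions. Pad 474x474 to 512x512 (next power of 2).

Standard algorithm: 474^3 = 106496424 multiplications
Strassen's algorithm: 7^(log2(512)) = 7^9 = 40353607 multiplications
Savings: 106496424 - 40353607 = 66142817 multiplications

Standard: 106496424 multiplications (474^3). Strassen: 40353607 multiplications (7^9, after padding to 512x512). Strassen reduces 8 recursive multiplications to 7 at each level.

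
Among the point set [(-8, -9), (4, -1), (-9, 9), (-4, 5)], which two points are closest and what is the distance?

Computing all pairwise distances among 4 points:

d((-8, -9), (4, -1)) = 14.4222
d((-8, -9), (-9, 9)) = 18.0278
d((-8, -9), (-4, 5)) = 14.5602
d((4, -1), (-9, 9)) = 16.4012
d((4, -1), (-4, 5)) = 10.0
d((-9, 9), (-4, 5)) = 6.4031 <-- minimum

Closest pair: (-9, 9) and (-4, 5) with distance 6.4031

The closest pair is (-9, 9) and (-4, 5) with Euclidean distance 6.4031. For 4 points, brute-force pairwise comparison is shown above. For large n, the divide-and-conquer algorithm (sort by x, recurse on halves, check the dividing strip) achieves O(n log n).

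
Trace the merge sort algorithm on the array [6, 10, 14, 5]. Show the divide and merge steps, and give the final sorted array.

Merge sort trace:

Split: [6, 10, 14, 5] -> [6, 10] and [14, 5]
  Split: [6, 10] -> [6] and [10]
  Merge: [6] + [10] -> [6, 10]
  Split: [14, 5] -> [14] and [5]
  Merge: [14] + [5] -> [5, 14]
Merge: [6, 10] + [5, 14] -> [5, 6, 10, 14]

Final sorted array: [5, 6, 10, 14]

The merge sort proceeds by recursively splitting the array and merging sorted halves.
After all merges, the sorted array is [5, 6, 10, 14].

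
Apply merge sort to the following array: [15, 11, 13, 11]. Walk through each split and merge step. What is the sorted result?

Merge sort trace:

Split: [15, 11, 13, 11] -> [15, 11] and [13, 11]
  Split: [15, 11] -> [15] and [11]
  Merge: [15] + [11] -> [11, 15]
  Split: [13, 11] -> [13] and [11]
  Merge: [13] + [11] -> [11, 13]
Merge: [11, 15] + [11, 13] -> [11, 11, 13, 15]

Final sorted array: [11, 11, 13, 15]

The merge sort proceeds by recursively splitting the array and merging sorted halves.
After all merges, the sorted array is [11, 11, 13, 15].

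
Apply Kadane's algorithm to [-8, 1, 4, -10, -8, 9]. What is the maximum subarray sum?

Using Kadane's algorithm on [-8, 1, 4, -10, -8, 9]:

Scanning through the array:
Position 1 (value 1): max_ending_here = 1, max_so_far = 1
Position 2 (value 4): max_ending_here = 5, max_so_far = 5
Position 3 (value -10): max_ending_here = -5, max_so_far = 5
Position 4 (value -8): max_ending_here = -8, max_so_far = 5
Position 5 (value 9): max_ending_here = 9, max_so_far = 9

Maximum subarray: [9]
Maximum sum: 9

The maximum subarray is [9] with sum 9. This subarray runs from index 5 to index 5.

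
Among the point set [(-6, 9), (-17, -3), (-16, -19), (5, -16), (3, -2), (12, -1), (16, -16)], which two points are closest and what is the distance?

Computing all pairwise distances among 7 points:

d((-6, 9), (-17, -3)) = 16.2788
d((-6, 9), (-16, -19)) = 29.7321
d((-6, 9), (5, -16)) = 27.313
d((-6, 9), (3, -2)) = 14.2127
d((-6, 9), (12, -1)) = 20.5913
d((-6, 9), (16, -16)) = 33.3017
d((-17, -3), (-16, -19)) = 16.0312
d((-17, -3), (5, -16)) = 25.5539
d((-17, -3), (3, -2)) = 20.025
d((-17, -3), (12, -1)) = 29.0689
d((-17, -3), (16, -16)) = 35.4683
d((-16, -19), (5, -16)) = 21.2132
d((-16, -19), (3, -2)) = 25.4951
d((-16, -19), (12, -1)) = 33.2866
d((-16, -19), (16, -16)) = 32.1403
d((5, -16), (3, -2)) = 14.1421
d((5, -16), (12, -1)) = 16.5529
d((5, -16), (16, -16)) = 11.0
d((3, -2), (12, -1)) = 9.0554 <-- minimum
d((3, -2), (16, -16)) = 19.105
d((12, -1), (16, -16)) = 15.5242

Closest pair: (3, -2) and (12, -1) with distance 9.0554

The closest pair is (3, -2) and (12, -1) with Euclidean distance 9.0554. For 7 points, brute-force pairwise comparison is shown above. For large n, the divide-and-conquer algorithm (sort by x, recurse on halves, check the dividing strip) achieves O(n log n).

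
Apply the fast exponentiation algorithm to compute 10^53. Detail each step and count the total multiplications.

Computing 10^53 by squaring (build up from 10^1; each line after the first costs one multiplication):

10^1 = 10
10^2 = (10^1)^2 = 10^2 = 100
10^3 = 10 * 10^2 = 10 * 100 = 1000
10^6 = (10^3)^2 = 1000^2 = 1000000
10^12 = (10^6)^2 = 1000000^2 = 1000000000000
10^13 = 10 * 10^12 = 10 * 1000000000000 = 10000000000000
10^26 = (10^13)^2 = 10000000000000^2 = 100000000000000000000000000
10^52 = (10^26)^2 = 100000000000000000000000000^2 = 10000000000000000000000000000000000000000000000000000
10^53 = 10 * 10^52 = 10 * 10000000000000000000000000000000000000000000000000000 = 100000000000000000000000000000000000000000000000000000

Result: 100000000000000000000000000000000000000000000000000000
Multiplications needed: 8 (8 lines after 10^1)

10^53 = 100000000000000000000000000000000000000000000000000000. Using exponentiation by squaring, this requires 8 multiplications. The key idea: if the exponent is even, square the half-power; if odd, multiply by the base once.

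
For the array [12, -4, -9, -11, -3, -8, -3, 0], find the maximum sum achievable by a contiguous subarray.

Using Kadane's algorithm on [12, -4, -9, -11, -3, -8, -3, 0]:

Scanning through the array:
Position 1 (value -4): max_ending_here = 8, max_so_far = 12
Position 2 (value -9): max_ending_here = -1, max_so_far = 12
Position 3 (value -11): max_ending_here = -11, max_so_far = 12
Position 4 (value -3): max_ending_here = -3, max_so_far = 12
Position 5 (value -8): max_ending_here = -8, max_so_far = 12
Position 6 (value -3): max_ending_here = -3, max_so_far = 12
Position 7 (value 0): max_ending_here = 0, max_so_far = 12

Maximum subarray: [12]
Maximum sum: 12

The maximum subarray is [12] with sum 12. This subarray runs from index 0 to index 0.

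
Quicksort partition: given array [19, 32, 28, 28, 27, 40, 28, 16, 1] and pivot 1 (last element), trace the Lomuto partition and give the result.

Lomuto partition with pivot = 1:

Initial array: [19, 32, 28, 28, 27, 40, 28, 16, 1]

arr[0]=19 > 1: no swap
arr[1]=32 > 1: no swap
arr[2]=28 > 1: no swap
arr[3]=28 > 1: no swap
arr[4]=27 > 1: no swap
arr[5]=40 > 1: no swap
arr[6]=28 > 1: no swap
arr[7]=16 > 1: no swap

Place pivot at position 0: [1, 32, 28, 28, 27, 40, 28, 16, 19]
Pivot position: 0

After partitioning with pivot 1, the array becomes [1, 32, 28, 28, 27, 40, 28, 16, 19]. The pivot is placed at index 0. All elements to the left of the pivot are <= 1, and all elements to the right are > 1.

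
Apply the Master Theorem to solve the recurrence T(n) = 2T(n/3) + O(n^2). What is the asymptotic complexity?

Master Theorem for T(n) = 2T(n/3) + O(n^2):

a = 2, b = 3, c = 2
log_b(a) = log_3(2) = 0.6309

Case 3: c = 2 > log_3(2) = 0.6309
T(n) = O(n^2) = O(n^2)

For T(n) = 2T(n/3) + O(n^2): log_3(2) = 0.6309. This is Case 3 of the Master Theorem (c > log_b(a), work dominated by root), giving O(n^2).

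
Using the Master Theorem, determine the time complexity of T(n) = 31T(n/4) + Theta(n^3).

Master Theorem for T(n) = 31T(n/4) + O(n^3):

a = 31, b = 4, c = 3
log_b(a) = log_4(31) = 2.4771

Case 3: c = 3 > log_4(31) = 2.4771
T(n) = O(n^3) = O(n^3)

For T(n) = 31T(n/4) + O(n^3): log_4(31) = 2.4771. This is Case 3 of the Master Theorem (c > log_b(a), work dominated by root), giving O(n^3).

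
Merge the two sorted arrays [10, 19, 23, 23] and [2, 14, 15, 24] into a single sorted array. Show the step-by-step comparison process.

Merging process:

Compare 10 vs 2: take 2 from right. Merged: [2]
Compare 10 vs 14: take 10 from left. Merged: [2, 10]
Compare 19 vs 14: take 14 from right. Merged: [2, 10, 14]
Compare 19 vs 15: take 15 from right. Merged: [2, 10, 14, 15]
Compare 19 vs 24: take 19 from left. Merged: [2, 10, 14, 15, 19]
Compare 23 vs 24: take 23 from left. Merged: [2, 10, 14, 15, 19, 23]
Compare 23 vs 24: take 23 from left. Merged: [2, 10, 14, 15, 19, 23, 23]
Append remaining from right: [24]. Merged: [2, 10, 14, 15, 19, 23, 23, 24]

Final merged array: [2, 10, 14, 15, 19, 23, 23, 24]
Total comparisons: 7

The merged array is [2, 10, 14, 15, 19, 23, 23, 24], requiring 7 comparisons. The merge step runs in O(n) time where n is the total number of elements.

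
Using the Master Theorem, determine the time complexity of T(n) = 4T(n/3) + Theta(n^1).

Master Theorem for T(n) = 4T(n/3) + O(n^1):

a = 4, b = 3, c = 1
log_b(a) = log_3(4) = 1.2619

Case 1: c = 1 < log_3(4) = 1.2619
T(n) = O(n^(log_3 4))

For T(n) = 4T(n/3) + O(n^1): log_3(4) = 1.2619. This is Case 1 of the Master Theorem (c < log_b(a), work dominated by leaves), giving O(n^(log_3 4)).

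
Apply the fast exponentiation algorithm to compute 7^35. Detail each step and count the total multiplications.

Computing 7^35 by squaring (build up from 7^1; each line after the first costs one multiplication):

7^1 = 7
7^2 = (7^1)^2 = 7^2 = 49
7^4 = (7^2)^2 = 49^2 = 2401
7^8 = (7^4)^2 = 2401^2 = 5764801
7^16 = (7^8)^2 = 5764801^2 = 33232930569601
7^17 = 7 * 7^16 = 7 * 33232930569601 = 232630513987207
7^34 = (7^17)^2 = 232630513987207^2 = 54116956037952111668959660849
7^35 = 7 * 7^34 = 7 * 54116956037952111668959660849 = 378818692265664781682717625943

Result: 378818692265664781682717625943
Multiplications needed: 7 (7 lines after 7^1)

7^35 = 378818692265664781682717625943. Using exponentiation by squaring, this requires 7 multiplications. The key idea: if the exponent is even, square the half-power; if odd, multiply by the base once.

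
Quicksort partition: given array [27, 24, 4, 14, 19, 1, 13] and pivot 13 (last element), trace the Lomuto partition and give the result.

Lomuto partition with pivot = 13:

Initial array: [27, 24, 4, 14, 19, 1, 13]

arr[0]=27 > 13: no swap
arr[1]=24 > 13: no swap
arr[2]=4 <= 13: swap with position 0, array becomes [4, 24, 27, 14, 19, 1, 13]
arr[3]=14 > 13: no swap
arr[4]=19 > 13: no swap
arr[5]=1 <= 13: swap with position 1, array becomes [4, 1, 27, 14, 19, 24, 13]

Place pivot at position 2: [4, 1, 13, 14, 19, 24, 27]
Pivot position: 2

After partitioning with pivot 13, the array becomes [4, 1, 13, 14, 19, 24, 27]. The pivot is placed at index 2. All elements to the left of the pivot are <= 13, and all elements to the right are > 13.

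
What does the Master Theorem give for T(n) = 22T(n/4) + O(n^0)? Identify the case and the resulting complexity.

Master Theorem for T(n) = 22T(n/4) + O(n^0):

a = 22, b = 4, c = 0
log_b(a) = log_4(22) = 2.2297

Case 1: c = 0 < log_4(22) = 2.2297
T(n) = O(n^(log_4 22))

For T(n) = 22T(n/4) + O(n^0): log_4(22) = 2.2297. This is Case 1 of the Master Theorem (c < log_b(a), work dominated by leaves), giving O(n^(log_4 22)).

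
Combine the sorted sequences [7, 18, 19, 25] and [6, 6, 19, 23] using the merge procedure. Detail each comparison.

Merging process:

Compare 7 vs 6: take 6 from right. Merged: [6]
Compare 7 vs 6: take 6 from right. Merged: [6, 6]
Compare 7 vs 19: take 7 from left. Merged: [6, 6, 7]
Compare 18 vs 19: take 18 from left. Merged: [6, 6, 7, 18]
Compare 19 vs 19: take 19 from left. Merged: [6, 6, 7, 18, 19]
Compare 25 vs 19: take 19 from right. Merged: [6, 6, 7, 18, 19, 19]
Compare 25 vs 23: take 23 from right. Merged: [6, 6, 7, 18, 19, 19, 23]
Append remaining from left: [25]. Merged: [6, 6, 7, 18, 19, 19, 23, 25]

Final merged array: [6, 6, 7, 18, 19, 19, 23, 25]
Total comparisons: 7

The merged array is [6, 6, 7, 18, 19, 19, 23, 25], requiring 7 comparisons. The merge step runs in O(n) time where n is the total number of elements.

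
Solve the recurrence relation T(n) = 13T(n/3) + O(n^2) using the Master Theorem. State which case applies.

Master Theorem for T(n) = 13T(n/3) + O(n^2):

a = 13, b = 3, c = 2
log_b(a) = log_3(13) = 2.3347

Case 1: c = 2 < log_3(13) = 2.3347
T(n) = O(n^(log_3 13))

For T(n) = 13T(n/3) + O(n^2): log_3(13) = 2.3347. This is Case 1 of the Master Theorem (c < log_b(a), work dominated by leaves), giving O(n^(log_3 13)).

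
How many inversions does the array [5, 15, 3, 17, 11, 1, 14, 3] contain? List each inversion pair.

Finding inversions in [5, 15, 3, 17, 11, 1, 14, 3]:

(0, 2): arr[0]=5 > arr[2]=3
(0, 5): arr[0]=5 > arr[5]=1
(0, 7): arr[0]=5 > arr[7]=3
(1, 2): arr[1]=15 > arr[2]=3
(1, 4): arr[1]=15 > arr[4]=11
(1, 5): arr[1]=15 > arr[5]=1
(1, 6): arr[1]=15 > arr[6]=14
(1, 7): arr[1]=15 > arr[7]=3
(2, 5): arr[2]=3 > arr[5]=1
(3, 4): arr[3]=17 > arr[4]=11
(3, 5): arr[3]=17 > arr[5]=1
(3, 6): arr[3]=17 > arr[6]=14
(3, 7): arr[3]=17 > arr[7]=3
(4, 5): arr[4]=11 > arr[5]=1
(4, 7): arr[4]=11 > arr[7]=3
(6, 7): arr[6]=14 > arr[7]=3

Total inversions: 16

The array has 16 inversion(s): (0,2), (0,5), (0,7), (1,2), (1,4), (1,5), (1,6), (1,7), (2,5), (3,4), (3,5), (3,6), (3,7), (4,5), (4,7), (6,7). Each pair (i,j) satisfies i < j and arr[i] > arr[j].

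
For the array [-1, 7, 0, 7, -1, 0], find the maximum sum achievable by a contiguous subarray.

Using Kadane's algorithm on [-1, 7, 0, 7, -1, 0]:

Scanning through the array:
Position 1 (value 7): max_ending_here = 7, max_so_far = 7
Position 2 (value 0): max_ending_here = 7, max_so_far = 7
Position 3 (value 7): max_ending_here = 14, max_so_far = 14
Position 4 (value -1): max_ending_here = 13, max_so_far = 14
Position 5 (value 0): max_ending_here = 13, max_so_far = 14

Maximum subarray: [7, 0, 7]
Maximum sum: 14

The maximum subarray is [7, 0, 7] with sum 14. This subarray runs from index 1 to index 3.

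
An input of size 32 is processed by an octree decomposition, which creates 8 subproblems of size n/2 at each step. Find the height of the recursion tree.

For divide and conquer with division factor 2:

Problem sizes at each level:
Level 0: 32
Level 1: 16
Level 2: 8
Level 3: 4
Level 4: 2
Level 5: 1

The root is level 0 and the size-1 base case is level 5 (the tree spans levels 0 through 5, i.e. 6 levels counting the root), so the depth is the number of divisions: log_2(32) = 5

The recursion tree depth is log_2(32) = 5. At each level, the problem size is divided by 2, so it takes 5 divisions to reduce to a base case of size 1. The algorithm makes 8 recursive calls at each level.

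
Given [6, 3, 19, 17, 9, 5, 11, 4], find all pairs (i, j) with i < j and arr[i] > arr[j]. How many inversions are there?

Finding inversions in [6, 3, 19, 17, 9, 5, 11, 4]:

(0, 1): arr[0]=6 > arr[1]=3
(0, 5): arr[0]=6 > arr[5]=5
(0, 7): arr[0]=6 > arr[7]=4
(2, 3): arr[2]=19 > arr[3]=17
(2, 4): arr[2]=19 > arr[4]=9
(2, 5): arr[2]=19 > arr[5]=5
(2, 6): arr[2]=19 > arr[6]=11
(2, 7): arr[2]=19 > arr[7]=4
(3, 4): arr[3]=17 > arr[4]=9
(3, 5): arr[3]=17 > arr[5]=5
(3, 6): arr[3]=17 > arr[6]=11
(3, 7): arr[3]=17 > arr[7]=4
(4, 5): arr[4]=9 > arr[5]=5
(4, 7): arr[4]=9 > arr[7]=4
(5, 7): arr[5]=5 > arr[7]=4
(6, 7): arr[6]=11 > arr[7]=4

Total inversions: 16

The array has 16 inversion(s): (0,1), (0,5), (0,7), (2,3), (2,4), (2,5), (2,6), (2,7), (3,4), (3,5), (3,6), (3,7), (4,5), (4,7), (5,7), (6,7). Each pair (i,j) satisfies i < j and arr[i] > arr[j].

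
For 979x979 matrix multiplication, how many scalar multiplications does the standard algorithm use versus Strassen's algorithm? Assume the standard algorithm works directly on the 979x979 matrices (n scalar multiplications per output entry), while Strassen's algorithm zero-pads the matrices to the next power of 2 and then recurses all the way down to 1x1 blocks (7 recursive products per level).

Matrix multiplication for 979x979 matrices:

Strassen's algorithm requires power-of-2 dimensions. Pad 979x979 to 1024x1024 (next power of 2).

Standard algorithm: 979^3 = 938313739 multiplications
Strassen's algorithm: 7^(log2(1024)) = 7^10 = 282475249 multiplications
Savings: 938313739 - 282475249 = 655838490 multiplications

Standard: 938313739 multiplications (979^3). Strassen: 282475249 multiplications (7^10, after padding to 1024x1024). Strassen reduces 8 recursive multiplications to 7 at each level.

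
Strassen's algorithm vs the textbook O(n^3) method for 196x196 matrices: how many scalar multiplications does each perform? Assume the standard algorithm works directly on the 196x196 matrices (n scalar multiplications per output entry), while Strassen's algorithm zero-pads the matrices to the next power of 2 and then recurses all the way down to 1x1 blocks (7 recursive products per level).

Matrix multiplication for 196x196 matrices:

Strassen's algorithm requires power-of-2 dimensions. Pad 196x196 to 256x256 (next power of 2).

Standard algorithm: 196^3 = 7529536 multiplications
Strassen's algorithm: 7^(log2(256)) = 7^8 = 5764801 multiplications
Savings: 7529536 - 5764801 = 1764735 multiplications

Standard: 7529536 multiplications (196^3). Strassen: 5764801 multiplications (7^8, after padding to 256x256). Strassen reduces 8 recursive multiplications to 7 at each level.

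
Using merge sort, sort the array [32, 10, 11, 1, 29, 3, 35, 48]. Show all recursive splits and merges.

Merge sort trace:

Split: [32, 10, 11, 1, 29, 3, 35, 48] -> [32, 10, 11, 1] and [29, 3, 35, 48]
  Split: [32, 10, 11, 1] -> [32, 10] and [11, 1]
    Split: [32, 10] -> [32] and [10]
    Merge: [32] + [10] -> [10, 32]
    Split: [11, 1] -> [11] and [1]
    Merge: [11] + [1] -> [1, 11]
  Merge: [10, 32] + [1, 11] -> [1, 10, 11, 32]
  Split: [29, 3, 35, 48] -> [29, 3] and [35, 48]
    Split: [29, 3] -> [29] and [3]
    Merge: [29] + [3] -> [3, 29]
    Split: [35, 48] -> [35] and [48]
    Merge: [35] + [48] -> [35, 48]
  Merge: [3, 29] + [35, 48] -> [3, 29, 35, 48]
Merge: [1, 10, 11, 32] + [3, 29, 35, 48] -> [1, 3, 10, 11, 29, 32, 35, 48]

Final sorted array: [1, 3, 10, 11, 29, 32, 35, 48]

The merge sort proceeds by recursively splitting the array and merging sorted halves.
After all merges, the sorted array is [1, 3, 10, 11, 29, 32, 35, 48].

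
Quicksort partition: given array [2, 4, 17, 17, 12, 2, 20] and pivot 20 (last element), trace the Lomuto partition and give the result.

Lomuto partition with pivot = 20:

Initial array: [2, 4, 17, 17, 12, 2, 20]

arr[0]=2 <= 20: swap with position 0, array becomes [2, 4, 17, 17, 12, 2, 20]
arr[1]=4 <= 20: swap with position 1, array becomes [2, 4, 17, 17, 12, 2, 20]
arr[2]=17 <= 20: swap with position 2, array becomes [2, 4, 17, 17, 12, 2, 20]
arr[3]=17 <= 20: swap with position 3, array becomes [2, 4, 17, 17, 12, 2, 20]
arr[4]=12 <= 20: swap with position 4, array becomes [2, 4, 17, 17, 12, 2, 20]
arr[5]=2 <= 20: swap with position 5, array becomes [2, 4, 17, 17, 12, 2, 20]

Place pivot at position 6: [2, 4, 17, 17, 12, 2, 20]
Pivot position: 6

After partitioning with pivot 20, the array becomes [2, 4, 17, 17, 12, 2, 20]. The pivot is placed at index 6. All elements to the left of the pivot are <= 20, and all elements to the right are > 20.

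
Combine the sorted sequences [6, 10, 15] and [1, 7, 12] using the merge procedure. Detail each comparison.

Merging process:

Compare 6 vs 1: take 1 from right. Merged: [1]
Compare 6 vs 7: take 6 from left. Merged: [1, 6]
Compare 10 vs 7: take 7 from right. Merged: [1, 6, 7]
Compare 10 vs 12: take 10 from left. Merged: [1, 6, 7, 10]
Compare 15 vs 12: take 12 from right. Merged: [1, 6, 7, 10, 12]
Append remaining from left: [15]. Merged: [1, 6, 7, 10, 12, 15]

Final merged array: [1, 6, 7, 10, 12, 15]
Total comparisons: 5

The merged array is [1, 6, 7, 10, 12, 15], requiring 5 comparisons. The merge step runs in O(n) time where n is the total number of elements.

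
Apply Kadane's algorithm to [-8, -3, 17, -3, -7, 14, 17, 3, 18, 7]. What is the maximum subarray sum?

Using Kadane's algorithm on [-8, -3, 17, -3, -7, 14, 17, 3, 18, 7]:

Scanning through the array:
Position 1 (value -3): max_ending_here = -3, max_so_far = -3
Position 2 (value 17): max_ending_here = 17, max_so_far = 17
Position 3 (value -3): max_ending_here = 14, max_so_far = 17
Position 4 (value -7): max_ending_here = 7, max_so_far = 17
Position 5 (value 14): max_ending_here = 21, max_so_far = 21
Position 6 (value 17): max_ending_here = 38, max_so_far = 38
Position 7 (value 3): max_ending_here = 41, max_so_far = 41
Position 8 (value 18): max_ending_here = 59, max_so_far = 59
Position 9 (value 7): max_ending_here = 66, max_so_far = 66

Maximum subarray: [17, -3, -7, 14, 17, 3, 18, 7]
Maximum sum: 66

The maximum subarray is [17, -3, -7, 14, 17, 3, 18, 7] with sum 66. This subarray runs from index 2 to index 9.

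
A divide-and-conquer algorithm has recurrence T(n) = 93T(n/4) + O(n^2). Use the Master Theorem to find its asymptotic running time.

Master Theorem for T(n) = 93T(n/4) + O(n^2):

a = 93, b = 4, c = 2
log_b(a) = log_4(93) = 3.2696

Case 1: c = 2 < log_4(93) = 3.2696
T(n) = O(n^(log_4 93))

For T(n) = 93T(n/4) + O(n^2): log_4(93) = 3.2696. This is Case 1 of the Master Theorem (c < log_b(a), work dominated by leaves), giving O(n^(log_4 93)).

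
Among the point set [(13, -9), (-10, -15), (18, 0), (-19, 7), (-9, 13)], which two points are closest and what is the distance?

Computing all pairwise distances among 5 points:

d((13, -9), (-10, -15)) = 23.7697
d((13, -9), (18, 0)) = 10.2956 <-- minimum
d((13, -9), (-19, 7)) = 35.7771
d((13, -9), (-9, 13)) = 31.1127
d((-10, -15), (18, 0)) = 31.7648
d((-10, -15), (-19, 7)) = 23.7697
d((-10, -15), (-9, 13)) = 28.0179
d((18, 0), (-19, 7)) = 37.6563
d((18, 0), (-9, 13)) = 29.9666
d((-19, 7), (-9, 13)) = 11.6619

Closest pair: (13, -9) and (18, 0) with distance 10.2956

The closest pair is (13, -9) and (18, 0) with Euclidean distance 10.2956. For 5 points, brute-force pairwise comparison is shown above. For large n, the divide-and-conquer algorithm (sort by x, recurse on halves, check the dividing strip) achieves O(n log n).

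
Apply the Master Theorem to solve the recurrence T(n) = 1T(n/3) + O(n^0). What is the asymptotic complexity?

Master Theorem for T(n) = 1T(n/3) + O(n^0):

a = 1, b = 3, c = 0
log_b(a) = log_3(1) = 0.0000

Case 2: c = 0 = log_3(1) = 0.0000
T(n) = O(n^0 log n) = O(log n)

For T(n) = 1T(n/3) + O(n^0): log_3(1) = 0.0000. This is Case 2 of the Master Theorem (c = log_b(a), equal work at all levels), giving O(log n).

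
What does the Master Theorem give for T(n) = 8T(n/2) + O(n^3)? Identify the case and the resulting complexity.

Master Theorem for T(n) = 8T(n/2) + O(n^3):

a = 8, b = 2, c = 3
log_b(a) = log_2(8) = 3.0000

Case 2: c = 3 = log_2(8) = 3.0000
T(n) = O(n^3 log n) = O(n^3 log n)

For T(n) = 8T(n/2) + O(n^3): log_2(8) = 3.0000. This is Case 2 of the Master Theorem (c = log_b(a), equal work at all levels), giving O(n^3 log n).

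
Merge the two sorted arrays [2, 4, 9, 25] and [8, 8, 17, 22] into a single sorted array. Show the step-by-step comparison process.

Merging process:

Compare 2 vs 8: take 2 from left. Merged: [2]
Compare 4 vs 8: take 4 from left. Merged: [2, 4]
Compare 9 vs 8: take 8 from right. Merged: [2, 4, 8]
Compare 9 vs 8: take 8 from right. Merged: [2, 4, 8, 8]
Compare 9 vs 17: take 9 from left. Merged: [2, 4, 8, 8, 9]
Compare 25 vs 17: take 17 from right. Merged: [2, 4, 8, 8, 9, 17]
Compare 25 vs 22: take 22 from right. Merged: [2, 4, 8, 8, 9, 17, 22]
Append remaining from left: [25]. Merged: [2, 4, 8, 8, 9, 17, 22, 25]

Final merged array: [2, 4, 8, 8, 9, 17, 22, 25]
Total comparisons: 7

The merged array is [2, 4, 8, 8, 9, 17, 22, 25], requiring 7 comparisons. The merge step runs in O(n) time where n is the total number of elements.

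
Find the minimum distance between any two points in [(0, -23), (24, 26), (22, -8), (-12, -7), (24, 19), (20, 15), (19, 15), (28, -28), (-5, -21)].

Computing all pairwise distances among 9 points:

d((0, -23), (24, 26)) = 54.5619
d((0, -23), (22, -8)) = 26.6271
d((0, -23), (-12, -7)) = 20.0
d((0, -23), (24, 19)) = 48.3735
d((0, -23), (20, 15)) = 42.9418
d((0, -23), (19, 15)) = 42.4853
d((0, -23), (28, -28)) = 28.4429
d((0, -23), (-5, -21)) = 5.3852
d((24, 26), (22, -8)) = 34.0588
d((24, 26), (-12, -7)) = 48.8365
d((24, 26), (24, 19)) = 7.0
d((24, 26), (20, 15)) = 11.7047
d((24, 26), (19, 15)) = 12.083
d((24, 26), (28, -28)) = 54.1479
d((24, 26), (-5, -21)) = 55.2268
d((22, -8), (-12, -7)) = 34.0147
d((22, -8), (24, 19)) = 27.074
d((22, -8), (20, 15)) = 23.0868
d((22, -8), (19, 15)) = 23.1948
d((22, -8), (28, -28)) = 20.8806
d((22, -8), (-5, -21)) = 29.9666
d((-12, -7), (24, 19)) = 44.4072
d((-12, -7), (20, 15)) = 38.833
d((-12, -7), (19, 15)) = 38.0132
d((-12, -7), (28, -28)) = 45.1774
d((-12, -7), (-5, -21)) = 15.6525
d((24, 19), (20, 15)) = 5.6569
d((24, 19), (19, 15)) = 6.4031
d((24, 19), (28, -28)) = 47.1699
d((24, 19), (-5, -21)) = 49.4065
d((20, 15), (19, 15)) = 1.0 <-- minimum
d((20, 15), (28, -28)) = 43.7379
d((20, 15), (-5, -21)) = 43.8292
d((19, 15), (28, -28)) = 43.9318
d((19, 15), (-5, -21)) = 43.2666
d((28, -28), (-5, -21)) = 33.7343

Closest pair: (20, 15) and (19, 15) with distance 1.0

The closest pair is (20, 15) and (19, 15) with Euclidean distance 1.0. For 9 points, brute-force pairwise comparison is shown above. For large n, the divide-and-conquer algorithm (sort by x, recurse on halves, check the dividing strip) achieves O(n log n).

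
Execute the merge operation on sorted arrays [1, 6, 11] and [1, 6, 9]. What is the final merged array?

Merging process:

Compare 1 vs 1: take 1 from left. Merged: [1]
Compare 6 vs 1: take 1 from right. Merged: [1, 1]
Compare 6 vs 6: take 6 from left. Merged: [1, 1, 6]
Compare 11 vs 6: take 6 from right. Merged: [1, 1, 6, 6]
Compare 11 vs 9: take 9 from right. Merged: [1, 1, 6, 6, 9]
Append remaining from left: [11]. Merged: [1, 1, 6, 6, 9, 11]

Final merged array: [1, 1, 6, 6, 9, 11]
Total comparisons: 5

The merged array is [1, 1, 6, 6, 9, 11], requiring 5 comparisons. The merge step runs in O(n) time where n is the total number of elements.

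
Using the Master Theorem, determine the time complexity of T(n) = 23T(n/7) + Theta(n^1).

Master Theorem for T(n) = 23T(n/7) + O(n^1):

a = 23, b = 7, c = 1
log_b(a) = log_7(23) = 1.6113

Case 1: c = 1 < log_7(23) = 1.6113
T(n) = O(n^(log_7 23))

For T(n) = 23T(n/7) + O(n^1): log_7(23) = 1.6113. This is Case 1 of the Master Theorem (c < log_b(a), work dominated by leaves), giving O(n^(log_7 23)).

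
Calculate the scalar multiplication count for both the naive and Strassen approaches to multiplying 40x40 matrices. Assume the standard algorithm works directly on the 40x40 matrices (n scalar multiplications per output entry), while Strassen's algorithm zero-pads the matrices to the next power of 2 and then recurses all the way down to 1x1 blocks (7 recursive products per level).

Matrix multiplication for 40x40 matrices:

Strassen's algorithm requires power-of-2 dimensions. Pad 40x40 to 64x64 (next power of 2).

Standard algorithm: 40^3 = 64000 multiplications
Strassen's algorithm: 7^(log2(64)) = 7^6 = 117649 multiplications
Difference: 64000 - 117649 = -53649 (Strassen uses MORE here due to padding overhead — for small or just-over-power-of-2 n, padding can outweigh the per-level savings)

Standard: 64000 multiplications (40^3). Strassen: 117649 multiplications (7^6, after padding to 64x64). Strassen reduces 8 recursive multiplications to 7 at each level.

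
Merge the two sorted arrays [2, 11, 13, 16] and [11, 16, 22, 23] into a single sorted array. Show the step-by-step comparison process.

Merging process:

Compare 2 vs 11: take 2 from left. Merged: [2]
Compare 11 vs 11: take 11 from left. Merged: [2, 11]
Compare 13 vs 11: take 11 from right. Merged: [2, 11, 11]
Compare 13 vs 16: take 13 from left. Merged: [2, 11, 11, 13]
Compare 16 vs 16: take 16 from left. Merged: [2, 11, 11, 13, 16]
Append remaining from right: [16, 22, 23]. Merged: [2, 11, 11, 13, 16, 16, 22, 23]

Final merged array: [2, 11, 11, 13, 16, 16, 22, 23]
Total comparisons: 5

The merged array is [2, 11, 11, 13, 16, 16, 22, 23], requiring 5 comparisons. The merge step runs in O(n) time where n is the total number of elements.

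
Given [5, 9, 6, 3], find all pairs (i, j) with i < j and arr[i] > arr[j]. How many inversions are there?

Finding inversions in [5, 9, 6, 3]:

(0, 3): arr[0]=5 > arr[3]=3
(1, 2): arr[1]=9 > arr[2]=6
(1, 3): arr[1]=9 > arr[3]=3
(2, 3): arr[2]=6 > arr[3]=3

Total inversions: 4

The array has 4 inversion(s): (0,3), (1,2), (1,3), (2,3). Each pair (i,j) satisfies i < j and arr[i] > arr[j].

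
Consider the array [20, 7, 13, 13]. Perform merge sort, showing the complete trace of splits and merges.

Merge sort trace:

Split: [20, 7, 13, 13] -> [20, 7] and [13, 13]
  Split: [20, 7] -> [20] and [7]
  Merge: [20] + [7] -> [7, 20]
  Split: [13, 13] -> [13] and [13]
  Merge: [13] + [13] -> [13, 13]
Merge: [7, 20] + [13, 13] -> [7, 13, 13, 20]

Final sorted array: [7, 13, 13, 20]

The merge sort proceeds by recursively splitting the array and merging sorted halves.
After all merges, the sorted array is [7, 13, 13, 20].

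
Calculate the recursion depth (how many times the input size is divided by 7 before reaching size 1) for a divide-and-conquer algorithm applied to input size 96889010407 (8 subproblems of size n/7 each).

For divide and conquer with division factor 7:

Problem sizes at each level:
Level 0: 96889010407
Level 1: 13841287201
Level 2: 1977326743
Level 3: 282475249
Level 4: 40353607
Level 5: 5764801
Level 6: 823543
Level 7: 117649
Level 8: 16807
Level 9: 2401
Level 10: 343
Level 11: 49
Level 12: 7
Level 13: 1

The root is level 0 and the size-1 base case is level 13 (the tree spans levels 0 through 13, i.e. 14 levels counting the root), so the depth is the number of divisions: log_7(96889010407) = 13

The recursion tree depth is log_7(96889010407) = 13. At each level, the problem size is divided by 7, so it takes 13 divisions to reduce to a base case of size 1. The algorithm makes 8 recursive calls at each level.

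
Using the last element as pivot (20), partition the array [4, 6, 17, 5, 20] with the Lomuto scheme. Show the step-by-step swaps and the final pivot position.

Lomuto partition with pivot = 20:

Initial array: [4, 6, 17, 5, 20]

arr[0]=4 <= 20: swap with position 0, array becomes [4, 6, 17, 5, 20]
arr[1]=6 <= 20: swap with position 1, array becomes [4, 6, 17, 5, 20]
arr[2]=17 <= 20: swap with position 2, array becomes [4, 6, 17, 5, 20]
arr[3]=5 <= 20: swap with position 3, array becomes [4, 6, 17, 5, 20]

Place pivot at position 4: [4, 6, 17, 5, 20]
Pivot position: 4

After partitioning with pivot 20, the array becomes [4, 6, 17, 5, 20]. The pivot is placed at index 4. All elements to the left of the pivot are <= 20, and all elements to the right are > 20.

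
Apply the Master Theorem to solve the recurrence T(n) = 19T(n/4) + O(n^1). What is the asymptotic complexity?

Master Theorem for T(n) = 19T(n/4) + O(n^1):

a = 19, b = 4, c = 1
log_b(a) = log_4(19) = 2.1240

Case 1: c = 1 < log_4(19) = 2.1240
T(n) = O(n^(log_4 19))

For T(n) = 19T(n/4) + O(n^1): log_4(19) = 2.1240. This is Case 1 of the Master Theorem (c < log_b(a), work dominated by leaves), giving O(n^(log_4 19)).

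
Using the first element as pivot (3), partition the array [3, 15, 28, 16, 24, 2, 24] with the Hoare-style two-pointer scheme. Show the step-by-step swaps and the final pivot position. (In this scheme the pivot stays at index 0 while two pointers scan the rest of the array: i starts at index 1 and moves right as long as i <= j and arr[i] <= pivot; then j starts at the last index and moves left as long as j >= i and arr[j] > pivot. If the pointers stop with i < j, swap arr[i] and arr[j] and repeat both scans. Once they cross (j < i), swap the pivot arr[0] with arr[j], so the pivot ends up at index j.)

Hoare-style two-pointer partition with pivot = 3:

Initial array: [3, 15, 28, 16, 24, 2, 24]

Pointers start at i = 1, j = 6.
i stops at index 1 (arr[1]=15 > 3), j stops at index 5 (arr[5]=2 <= 3): swap arr[1] and arr[5], array becomes [3, 2, 28, 16, 24, 15, 24]
i ends at 2, j ends at 1: the pointers have crossed (j < i), so scanning stops.

Swap pivot arr[0] with arr[1] to place pivot at position 1: [2, 3, 28, 16, 24, 15, 24]
Pivot position: 1

After partitioning with pivot 3, the array becomes [2, 3, 28, 16, 24, 15, 24]. The pivot is placed at index 1. All elements to the left of the pivot are <= 3, and all elements to the right are > 3.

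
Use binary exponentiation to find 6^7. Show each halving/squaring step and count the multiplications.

Computing 6^7 by squaring (build up from 6^1; each line after the first costs one multiplication):

6^1 = 6
6^2 = (6^1)^2 = 6^2 = 36
6^3 = 6 * 6^2 = 6 * 36 = 216
6^6 = (6^3)^2 = 216^2 = 46656
6^7 = 6 * 6^6 = 6 * 46656 = 279936

Result: 279936
Multiplications needed: 4 (4 lines after 6^1)

6^7 = 279936. Using exponentiation by squaring, this requires 4 multiplications. The key idea: if the exponent is even, square the half-power; if odd, multiply by the base once.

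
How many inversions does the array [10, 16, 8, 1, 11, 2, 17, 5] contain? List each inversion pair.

Finding inversions in [10, 16, 8, 1, 11, 2, 17, 5]:

(0, 2): arr[0]=10 > arr[2]=8
(0, 3): arr[0]=10 > arr[3]=1
(0, 5): arr[0]=10 > arr[5]=2
(0, 7): arr[0]=10 > arr[7]=5
(1, 2): arr[1]=16 > arr[2]=8
(1, 3): arr[1]=16 > arr[3]=1
(1, 4): arr[1]=16 > arr[4]=11
(1, 5): arr[1]=16 > arr[5]=2
(1, 7): arr[1]=16 > arr[7]=5
(2, 3): arr[2]=8 > arr[3]=1
(2, 5): arr[2]=8 > arr[5]=2
(2, 7): arr[2]=8 > arr[7]=5
(4, 5): arr[4]=11 > arr[5]=2
(4, 7): arr[4]=11 > arr[7]=5
(6, 7): arr[6]=17 > arr[7]=5

Total inversions: 15

The array has 15 inversion(s): (0,2), (0,3), (0,5), (0,7), (1,2), (1,3), (1,4), (1,5), (1,7), (2,3), (2,5), (2,7), (4,5), (4,7), (6,7). Each pair (i,j) satisfies i < j and arr[i] > arr[j].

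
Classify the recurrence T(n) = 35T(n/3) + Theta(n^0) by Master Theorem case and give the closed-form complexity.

Master Theorem for T(n) = 35T(n/3) + O(n^0):

a = 35, b = 3, c = 0
log_b(a) = log_3(35) = 3.2362

Case 1: c = 0 < log_3(35) = 3.2362
T(n) = O(n^(log_3 35))

For T(n) = 35T(n/3) + O(n^0): log_3(35) = 3.2362. This is Case 1 of the Master Theorem (c < log_b(a), work dominated by leaves), giving O(n^(log_3 35)).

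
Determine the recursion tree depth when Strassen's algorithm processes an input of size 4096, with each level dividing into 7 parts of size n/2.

For divide and conquer with division factor 2:

Problem sizes at each level:
Level 0: 4096
Level 1: 2048
Level 2: 1024
Level 3: 512
Level 4: 256
Level 5: 128
Level 6: 64
Level 7: 32
Level 8: 16
Level 9: 8
Level 10: 4
Level 11: 2
Level 12: 1

The root is level 0 and the size-1 base case is level 12 (the tree spans levels 0 through 12, i.e. 13 levels counting the root), so the depth is the number of divisions: log_2(4096) = 12

The recursion tree depth is log_2(4096) = 12. At each level, the problem size is divided by 2, so it takes 12 divisions to reduce to a base case of size 1. The algorithm makes 7 recursive calls at each level.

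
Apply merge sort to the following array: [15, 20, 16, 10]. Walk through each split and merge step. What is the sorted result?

Merge sort trace:

Split: [15, 20, 16, 10] -> [15, 20] and [16, 10]
  Split: [15, 20] -> [15] and [20]
  Merge: [15] + [20] -> [15, 20]
  Split: [16, 10] -> [16] and [10]
  Merge: [16] + [10] -> [10, 16]
Merge: [15, 20] + [10, 16] -> [10, 15, 16, 20]

Final sorted array: [10, 15, 16, 20]

The merge sort proceeds by recursively splitting the array and merging sorted halves.
After all merges, the sorted array is [10, 15, 16, 20].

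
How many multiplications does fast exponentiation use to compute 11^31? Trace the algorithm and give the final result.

Computing 11^31 by squaring (build up from 11^1; each line after the first costs one multiplication):

11^1 = 11
11^2 = (11^1)^2 = 11^2 = 121
11^3 = 11 * 11^2 = 11 * 121 = 1331
11^6 = (11^3)^2 = 1331^2 = 1771561
11^7 = 11 * 11^6 = 11 * 1771561 = 19487171
11^14 = (11^7)^2 = 19487171^2 = 379749833583241
11^15 = 11 * 11^14 = 11 * 379749833583241 = 4177248169415651
11^30 = (11^15)^2 = 4177248169415651^2 = 17449402268886407318558803753801
11^31 = 11 * 11^30 = 11 * 17449402268886407318558803753801 = 191943424957750480504146841291811

Result: 191943424957750480504146841291811
Multiplications needed: 8 (8 lines after 11^1)

11^31 = 191943424957750480504146841291811. Using exponentiation by squaring, this requires 8 multiplications. The key idea: if the exponent is even, square the half-power; if odd, multiply by the base once.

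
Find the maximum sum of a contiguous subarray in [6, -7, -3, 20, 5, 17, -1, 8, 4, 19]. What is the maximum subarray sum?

Using Kadane's algorithm on [6, -7, -3, 20, 5, 17, -1, 8, 4, 19]:

Scanning through the array:
Position 1 (value -7): max_ending_here = -1, max_so_far = 6
Position 2 (value -3): max_ending_here = -3, max_so_far = 6
Position 3 (value 20): max_ending_here = 20, max_so_far = 20
Position 4 (value 5): max_ending_here = 25, max_so_far = 25
Position 5 (value 17): max_ending_here = 42, max_so_far = 42
Position 6 (value -1): max_ending_here = 41, max_so_far = 42
Position 7 (value 8): max_ending_here = 49, max_so_far = 49
Position 8 (value 4): max_ending_here = 53, max_so_far = 53
Position 9 (value 19): max_ending_here = 72, max_so_far = 72

Maximum subarray: [20, 5, 17, -1, 8, 4, 19]
Maximum sum: 72

The maximum subarray is [20, 5, 17, -1, 8, 4, 19] with sum 72. This subarray runs from index 3 to index 9.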